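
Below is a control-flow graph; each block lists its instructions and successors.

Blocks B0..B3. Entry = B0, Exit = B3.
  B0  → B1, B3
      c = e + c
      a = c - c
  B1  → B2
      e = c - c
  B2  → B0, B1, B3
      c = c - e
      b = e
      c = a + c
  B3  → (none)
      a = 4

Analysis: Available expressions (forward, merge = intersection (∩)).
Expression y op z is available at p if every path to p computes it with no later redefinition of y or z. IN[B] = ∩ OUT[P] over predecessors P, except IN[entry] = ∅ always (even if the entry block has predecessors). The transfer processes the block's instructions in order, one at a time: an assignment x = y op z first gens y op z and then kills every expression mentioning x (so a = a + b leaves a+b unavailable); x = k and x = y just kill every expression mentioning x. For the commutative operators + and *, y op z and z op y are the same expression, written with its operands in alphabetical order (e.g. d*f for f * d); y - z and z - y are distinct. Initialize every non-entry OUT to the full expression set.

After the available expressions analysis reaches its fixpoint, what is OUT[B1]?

Fixpoint table:
  B0:   IN={}   OUT={c-c}
  B1:   IN={}   OUT={c-c}
  B2:   IN={c-c}   OUT={}
  B3:   IN={}   OUT={}

Merge at B1: IN[B1] = OUT[B0] ∩ OUT[B2] = {}
Applying B1's transfer function to that IN value gives OUT[B1] (row B1 above).

Answer: {c-c}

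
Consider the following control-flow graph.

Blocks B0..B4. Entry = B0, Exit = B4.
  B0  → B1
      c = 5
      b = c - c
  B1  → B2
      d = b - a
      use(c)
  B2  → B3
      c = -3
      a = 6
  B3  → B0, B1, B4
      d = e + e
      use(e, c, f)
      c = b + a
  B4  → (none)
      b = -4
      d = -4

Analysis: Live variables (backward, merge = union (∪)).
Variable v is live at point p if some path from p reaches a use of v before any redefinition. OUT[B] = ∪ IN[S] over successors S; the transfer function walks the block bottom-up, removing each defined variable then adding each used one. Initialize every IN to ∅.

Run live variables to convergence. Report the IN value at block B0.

Answer: {a, e, f}

Derivation:
Converged values:
  B0:   IN={a, e, f}   OUT={a, b, c, e, f}
  B1:   IN={a, b, c, e, f}   OUT={b, e, f}
  B2:   IN={b, e, f}   OUT={a, b, c, e, f}
  B3:   IN={a, b, c, e, f}   OUT={a, b, c, e, f}
  B4:   IN={}   OUT={}

Merge at B0: OUT[B0] = IN[B1] = {a, b, c, e, f}
Applying B0's transfer function to that OUT value gives IN[B0] (row B0 above).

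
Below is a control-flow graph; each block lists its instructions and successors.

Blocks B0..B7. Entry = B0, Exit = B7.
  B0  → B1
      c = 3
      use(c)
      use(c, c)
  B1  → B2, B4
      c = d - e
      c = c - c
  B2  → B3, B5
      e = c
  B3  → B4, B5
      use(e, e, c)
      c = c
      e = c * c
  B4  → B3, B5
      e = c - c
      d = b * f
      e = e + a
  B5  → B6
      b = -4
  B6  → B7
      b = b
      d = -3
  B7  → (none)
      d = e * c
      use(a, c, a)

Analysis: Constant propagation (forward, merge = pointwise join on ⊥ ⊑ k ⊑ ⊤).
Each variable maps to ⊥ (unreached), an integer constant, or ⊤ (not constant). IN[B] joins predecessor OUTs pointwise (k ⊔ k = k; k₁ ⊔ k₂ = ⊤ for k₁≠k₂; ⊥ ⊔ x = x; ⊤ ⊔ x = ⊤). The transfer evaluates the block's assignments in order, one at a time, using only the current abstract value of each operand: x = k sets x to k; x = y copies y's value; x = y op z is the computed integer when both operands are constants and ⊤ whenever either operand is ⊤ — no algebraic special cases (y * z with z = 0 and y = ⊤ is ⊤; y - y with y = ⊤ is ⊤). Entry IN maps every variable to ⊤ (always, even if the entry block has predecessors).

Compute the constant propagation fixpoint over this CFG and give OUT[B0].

Converged values:
  B0: | IN=(all ⊤) | OUT={c:3; rest ⊤}
  B1: | IN={c:3; rest ⊤} | OUT=(all ⊤)
  B2: | IN=(all ⊤) | OUT=(all ⊤)
  B3: | IN=(all ⊤) | OUT=(all ⊤)
  B4: | IN=(all ⊤) | OUT=(all ⊤)
  B5: | IN=(all ⊤) | OUT={b:-4; rest ⊤}
  B6: | IN={b:-4; rest ⊤} | OUT={b:-4, d:-3; rest ⊤}
  B7: | IN={b:-4, d:-3; rest ⊤} | OUT={b:-4; rest ⊤}

B0 is the boundary node: IN[B0] = {a: ⊤, b: ⊤, c: ⊤, d: ⊤, e: ⊤, f: ⊤}
Applying B0's transfer function to that IN value gives OUT[B0] (row B0 above).

Answer: {a: ⊤, b: ⊤, c: 3, d: ⊤, e: ⊤, f: ⊤}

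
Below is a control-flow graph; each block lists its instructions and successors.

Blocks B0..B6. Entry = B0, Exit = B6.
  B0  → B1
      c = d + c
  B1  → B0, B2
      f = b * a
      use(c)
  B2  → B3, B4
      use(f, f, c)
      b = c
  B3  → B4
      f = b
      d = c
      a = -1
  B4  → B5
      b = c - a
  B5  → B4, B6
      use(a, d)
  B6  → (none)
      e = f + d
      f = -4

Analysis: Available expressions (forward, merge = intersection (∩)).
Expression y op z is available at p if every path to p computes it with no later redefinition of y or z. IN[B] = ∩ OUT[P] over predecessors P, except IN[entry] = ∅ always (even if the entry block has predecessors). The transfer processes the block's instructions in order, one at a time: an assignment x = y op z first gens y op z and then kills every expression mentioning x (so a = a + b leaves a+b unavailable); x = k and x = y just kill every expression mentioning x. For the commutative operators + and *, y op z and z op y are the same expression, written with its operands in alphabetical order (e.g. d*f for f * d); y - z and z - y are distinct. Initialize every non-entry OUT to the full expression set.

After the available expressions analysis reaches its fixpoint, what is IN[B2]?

Per-block solution:
  B0:   IN={}   OUT={}
  B1:   IN={}   OUT={a*b}
  B2:   IN={a*b}   OUT={}
  B3:   IN={}   OUT={}
  B4:   IN={}   OUT={c-a}
  B5:   IN={c-a}   OUT={c-a}
  B6:   IN={c-a}   OUT={c-a}

Merge at B2: IN[B2] = OUT[B1] = {a*b}

Answer: {a*b}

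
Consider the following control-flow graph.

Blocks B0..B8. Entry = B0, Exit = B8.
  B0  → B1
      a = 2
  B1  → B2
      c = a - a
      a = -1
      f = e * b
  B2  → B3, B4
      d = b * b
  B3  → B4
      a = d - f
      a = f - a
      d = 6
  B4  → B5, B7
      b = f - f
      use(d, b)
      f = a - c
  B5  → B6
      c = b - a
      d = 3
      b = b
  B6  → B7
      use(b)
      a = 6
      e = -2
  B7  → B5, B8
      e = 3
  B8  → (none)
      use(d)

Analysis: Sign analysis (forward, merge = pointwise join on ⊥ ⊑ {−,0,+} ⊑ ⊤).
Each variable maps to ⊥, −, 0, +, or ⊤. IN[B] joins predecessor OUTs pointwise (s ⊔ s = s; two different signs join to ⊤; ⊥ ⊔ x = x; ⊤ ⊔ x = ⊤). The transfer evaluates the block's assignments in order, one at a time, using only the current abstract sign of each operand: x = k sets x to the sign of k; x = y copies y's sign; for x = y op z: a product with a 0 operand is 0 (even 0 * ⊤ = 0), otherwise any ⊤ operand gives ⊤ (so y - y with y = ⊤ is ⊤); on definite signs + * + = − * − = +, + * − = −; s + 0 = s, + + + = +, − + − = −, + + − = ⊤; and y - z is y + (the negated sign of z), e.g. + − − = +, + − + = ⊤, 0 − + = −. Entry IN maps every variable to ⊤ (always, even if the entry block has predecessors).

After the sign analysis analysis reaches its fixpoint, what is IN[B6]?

Converged values:
  B0:   IN=(all ⊤)   OUT={a:+; rest ⊤}
  B1:   IN={a:+; rest ⊤}   OUT={a:-; rest ⊤}
  B2:   IN={a:-; rest ⊤}   OUT={a:-; rest ⊤}
  B3:   IN={a:-; rest ⊤}   OUT={d:+; rest ⊤}
  B4:   IN=(all ⊤)   OUT=(all ⊤)
  B5:   IN=(all ⊤)   OUT={d:+; rest ⊤}
  B6:   IN={d:+; rest ⊤}   OUT={a:+, d:+, e:-; rest ⊤}
  B7:   IN=(all ⊤)   OUT={e:+; rest ⊤}
  B8:   IN={e:+; rest ⊤}   OUT={e:+; rest ⊤}

Merge at B6: IN[B6] = OUT[B5] = {a: ⊤, b: ⊤, c: ⊤, d: +, e: ⊤, f: ⊤}

Answer: {a: ⊤, b: ⊤, c: ⊤, d: +, e: ⊤, f: ⊤}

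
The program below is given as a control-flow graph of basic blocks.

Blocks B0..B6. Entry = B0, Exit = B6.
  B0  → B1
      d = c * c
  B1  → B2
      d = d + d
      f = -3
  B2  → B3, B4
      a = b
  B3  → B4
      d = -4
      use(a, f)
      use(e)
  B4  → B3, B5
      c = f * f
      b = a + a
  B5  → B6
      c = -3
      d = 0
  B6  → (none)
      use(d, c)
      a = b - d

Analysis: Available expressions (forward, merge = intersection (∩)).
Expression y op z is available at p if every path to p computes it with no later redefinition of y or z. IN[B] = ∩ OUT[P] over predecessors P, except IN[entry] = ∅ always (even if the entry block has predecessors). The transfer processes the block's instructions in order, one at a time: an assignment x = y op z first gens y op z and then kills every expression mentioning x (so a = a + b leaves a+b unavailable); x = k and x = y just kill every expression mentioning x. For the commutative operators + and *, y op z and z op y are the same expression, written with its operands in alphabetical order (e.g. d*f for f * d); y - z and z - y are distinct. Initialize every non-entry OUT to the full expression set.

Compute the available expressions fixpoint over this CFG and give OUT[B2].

Converged values:
  B0: | IN={} | OUT={c*c}
  B1: | IN={c*c} | OUT={c*c}
  B2: | IN={c*c} | OUT={c*c}
  B3: | IN={} | OUT={}
  B4: | IN={} | OUT={a+a, f*f}
  B5: | IN={a+a, f*f} | OUT={a+a, f*f}
  B6: | IN={a+a, f*f} | OUT={b-d, f*f}

Merge at B2: IN[B2] = OUT[B1] = {c*c}
Applying B2's transfer function to that IN value gives OUT[B2] (row B2 above).

Answer: {c*c}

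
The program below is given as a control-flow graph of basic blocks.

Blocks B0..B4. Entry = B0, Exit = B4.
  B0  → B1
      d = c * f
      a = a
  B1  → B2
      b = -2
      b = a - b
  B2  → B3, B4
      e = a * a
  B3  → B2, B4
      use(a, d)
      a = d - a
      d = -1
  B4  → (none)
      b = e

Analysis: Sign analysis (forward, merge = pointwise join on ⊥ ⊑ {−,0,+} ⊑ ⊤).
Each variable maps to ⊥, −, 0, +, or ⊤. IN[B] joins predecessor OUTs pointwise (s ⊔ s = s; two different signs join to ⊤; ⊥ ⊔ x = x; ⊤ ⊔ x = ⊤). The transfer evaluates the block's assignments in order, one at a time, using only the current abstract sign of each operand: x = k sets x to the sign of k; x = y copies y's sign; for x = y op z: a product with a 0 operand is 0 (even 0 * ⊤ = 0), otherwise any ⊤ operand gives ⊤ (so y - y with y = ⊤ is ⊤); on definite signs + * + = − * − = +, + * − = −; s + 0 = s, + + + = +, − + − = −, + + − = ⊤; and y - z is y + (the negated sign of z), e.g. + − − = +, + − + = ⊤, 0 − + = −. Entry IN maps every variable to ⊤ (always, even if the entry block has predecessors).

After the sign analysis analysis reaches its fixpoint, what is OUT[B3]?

Converged values:
  B0: | IN=(all ⊤) | OUT=(all ⊤)
  B1: | IN=(all ⊤) | OUT=(all ⊤)
  B2: | IN=(all ⊤) | OUT=(all ⊤)
  B3: | IN=(all ⊤) | OUT={d:-; rest ⊤}
  B4: | IN=(all ⊤) | OUT=(all ⊤)

Merge at B3: IN[B3] = OUT[B2] = {a: ⊤, b: ⊤, c: ⊤, d: ⊤, e: ⊤, f: ⊤}
Applying B3's transfer function to that IN value gives OUT[B3] (row B3 above).

Answer: {a: ⊤, b: ⊤, c: ⊤, d: -, e: ⊤, f: ⊤}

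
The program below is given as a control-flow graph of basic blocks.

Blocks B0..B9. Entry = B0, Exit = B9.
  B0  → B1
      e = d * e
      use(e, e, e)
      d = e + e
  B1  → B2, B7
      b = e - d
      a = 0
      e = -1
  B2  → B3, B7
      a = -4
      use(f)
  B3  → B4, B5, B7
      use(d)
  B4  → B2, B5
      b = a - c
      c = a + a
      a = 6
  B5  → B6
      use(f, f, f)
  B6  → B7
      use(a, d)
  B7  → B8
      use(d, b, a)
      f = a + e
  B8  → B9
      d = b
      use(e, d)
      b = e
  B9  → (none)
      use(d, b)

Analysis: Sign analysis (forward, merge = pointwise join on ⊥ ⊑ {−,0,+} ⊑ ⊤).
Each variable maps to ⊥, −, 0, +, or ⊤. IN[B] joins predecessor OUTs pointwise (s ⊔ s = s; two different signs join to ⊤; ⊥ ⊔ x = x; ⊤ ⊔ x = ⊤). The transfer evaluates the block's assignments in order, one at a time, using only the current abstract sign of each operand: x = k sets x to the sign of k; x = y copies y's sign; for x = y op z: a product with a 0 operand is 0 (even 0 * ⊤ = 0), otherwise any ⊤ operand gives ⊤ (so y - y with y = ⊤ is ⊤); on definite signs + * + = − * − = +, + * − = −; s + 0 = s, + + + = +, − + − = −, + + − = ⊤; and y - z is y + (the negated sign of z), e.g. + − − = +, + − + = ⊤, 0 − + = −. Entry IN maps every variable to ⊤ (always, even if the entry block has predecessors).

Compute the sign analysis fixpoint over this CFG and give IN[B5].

Converged values:
  B0:   IN=(all ⊤)   OUT=(all ⊤)
  B1:   IN=(all ⊤)   OUT={a:0, e:-; rest ⊤}
  B2:   IN={e:-; rest ⊤}   OUT={a:-, e:-; rest ⊤}
  B3:   IN={a:-, e:-; rest ⊤}   OUT={a:-, e:-; rest ⊤}
  B4:   IN={a:-, e:-; rest ⊤}   OUT={a:+, c:-, e:-; rest ⊤}
  B5:   IN={e:-; rest ⊤}   OUT={e:-; rest ⊤}
  B6:   IN={e:-; rest ⊤}   OUT={e:-; rest ⊤}
  B7:   IN={e:-; rest ⊤}   OUT={e:-; rest ⊤}
  B8:   IN={e:-; rest ⊤}   OUT={b:-, e:-; rest ⊤}
  B9:   IN={b:-, e:-; rest ⊤}   OUT={b:-, e:-; rest ⊤}

Merge at B5: IN[B5] = OUT[B3] ⊔ OUT[B4] = {a: ⊤, b: ⊤, c: ⊤, d: ⊤, e: -, f: ⊤}

Answer: {a: ⊤, b: ⊤, c: ⊤, d: ⊤, e: -, f: ⊤}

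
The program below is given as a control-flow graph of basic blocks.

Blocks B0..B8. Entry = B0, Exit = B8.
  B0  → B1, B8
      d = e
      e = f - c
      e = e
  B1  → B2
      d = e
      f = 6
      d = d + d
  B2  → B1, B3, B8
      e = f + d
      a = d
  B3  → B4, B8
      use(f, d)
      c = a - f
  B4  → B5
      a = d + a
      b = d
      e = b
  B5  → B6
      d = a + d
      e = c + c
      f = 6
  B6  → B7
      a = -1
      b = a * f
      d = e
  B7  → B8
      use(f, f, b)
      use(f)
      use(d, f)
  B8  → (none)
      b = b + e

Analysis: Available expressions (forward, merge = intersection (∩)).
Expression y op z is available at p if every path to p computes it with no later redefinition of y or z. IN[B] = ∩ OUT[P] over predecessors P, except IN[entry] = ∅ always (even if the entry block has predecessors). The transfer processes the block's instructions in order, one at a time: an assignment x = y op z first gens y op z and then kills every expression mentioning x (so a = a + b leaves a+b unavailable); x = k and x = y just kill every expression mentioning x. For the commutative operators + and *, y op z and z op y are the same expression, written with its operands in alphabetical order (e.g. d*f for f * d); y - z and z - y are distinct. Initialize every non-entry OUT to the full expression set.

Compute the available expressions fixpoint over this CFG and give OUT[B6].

Answer: {a*f, c+c}

Derivation:
Converged values:
  B0:  IN={}  OUT={f-c}
  B1:  IN={}  OUT={}
  B2:  IN={}  OUT={d+f}
  B3:  IN={d+f}  OUT={a-f, d+f}
  B4:  IN={a-f, d+f}  OUT={d+f}
  B5:  IN={d+f}  OUT={c+c}
  B6:  IN={c+c}  OUT={a*f, c+c}
  B7:  IN={a*f, c+c}  OUT={a*f, c+c}
  B8:  IN={}  OUT={}

Merge at B6: IN[B6] = OUT[B5] = {c+c}
Applying B6's transfer function to that IN value gives OUT[B6] (row B6 above).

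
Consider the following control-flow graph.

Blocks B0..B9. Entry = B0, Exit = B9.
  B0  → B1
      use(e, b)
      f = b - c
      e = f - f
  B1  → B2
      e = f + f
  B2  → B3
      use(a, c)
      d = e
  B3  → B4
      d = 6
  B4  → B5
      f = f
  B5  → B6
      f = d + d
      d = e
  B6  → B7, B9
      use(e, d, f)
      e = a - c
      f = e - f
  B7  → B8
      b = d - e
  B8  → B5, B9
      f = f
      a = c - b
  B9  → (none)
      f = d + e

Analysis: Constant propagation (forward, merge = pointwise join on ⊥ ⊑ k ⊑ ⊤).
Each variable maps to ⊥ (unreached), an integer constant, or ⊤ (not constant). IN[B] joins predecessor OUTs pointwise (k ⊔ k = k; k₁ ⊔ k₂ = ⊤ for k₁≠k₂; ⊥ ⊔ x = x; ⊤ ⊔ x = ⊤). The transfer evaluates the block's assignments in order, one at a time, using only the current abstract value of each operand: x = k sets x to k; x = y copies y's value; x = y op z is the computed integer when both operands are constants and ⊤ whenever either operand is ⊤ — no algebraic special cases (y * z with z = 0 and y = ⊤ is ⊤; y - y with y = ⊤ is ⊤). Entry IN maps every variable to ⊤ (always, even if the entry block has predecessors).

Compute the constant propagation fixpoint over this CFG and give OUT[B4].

Answer: {a: ⊤, b: ⊤, c: ⊤, d: 6, e: ⊤, f: ⊤}

Working:
Per-block solution:
  B0:   IN=(all ⊤)   OUT=(all ⊤)
  B1:   IN=(all ⊤)   OUT=(all ⊤)
  B2:   IN=(all ⊤)   OUT=(all ⊤)
  B3:   IN=(all ⊤)   OUT={d:6; rest ⊤}
  B4:   IN={d:6; rest ⊤}   OUT={d:6; rest ⊤}
  B5:   IN=(all ⊤)   OUT=(all ⊤)
  B6:   IN=(all ⊤)   OUT=(all ⊤)
  B7:   IN=(all ⊤)   OUT=(all ⊤)
  B8:   IN=(all ⊤)   OUT=(all ⊤)
  B9:   IN=(all ⊤)   OUT=(all ⊤)

Merge at B4: IN[B4] = OUT[B3] = {a: ⊤, b: ⊤, c: ⊤, d: 6, e: ⊤, f: ⊤}
Applying B4's transfer function to that IN value gives OUT[B4] (row B4 above).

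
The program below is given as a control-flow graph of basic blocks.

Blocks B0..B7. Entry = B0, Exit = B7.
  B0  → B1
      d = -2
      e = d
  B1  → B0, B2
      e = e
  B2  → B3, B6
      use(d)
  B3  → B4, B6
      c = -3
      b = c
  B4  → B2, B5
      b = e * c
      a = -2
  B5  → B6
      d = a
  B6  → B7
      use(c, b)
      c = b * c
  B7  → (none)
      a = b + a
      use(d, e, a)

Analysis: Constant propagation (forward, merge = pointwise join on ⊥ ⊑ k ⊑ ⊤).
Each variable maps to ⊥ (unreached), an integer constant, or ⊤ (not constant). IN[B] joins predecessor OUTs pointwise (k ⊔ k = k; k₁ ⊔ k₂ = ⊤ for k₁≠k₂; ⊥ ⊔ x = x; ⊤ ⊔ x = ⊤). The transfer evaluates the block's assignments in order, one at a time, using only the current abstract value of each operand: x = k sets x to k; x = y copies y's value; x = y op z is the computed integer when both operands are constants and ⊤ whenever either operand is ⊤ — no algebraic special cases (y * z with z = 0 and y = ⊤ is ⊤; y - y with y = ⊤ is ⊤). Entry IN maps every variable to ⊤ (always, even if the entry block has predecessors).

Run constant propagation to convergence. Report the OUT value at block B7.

Answer: {a: ⊤, b: ⊤, c: ⊤, d: -2, e: -2, f: ⊤}

Trace:
Per-block solution:
  B0:   IN=(all ⊤)   OUT={d:-2, e:-2; rest ⊤}
  B1:   IN={d:-2, e:-2; rest ⊤}   OUT={d:-2, e:-2; rest ⊤}
  B2:   IN={d:-2, e:-2; rest ⊤}   OUT={d:-2, e:-2; rest ⊤}
  B3:   IN={d:-2, e:-2; rest ⊤}   OUT={b:-3, c:-3, d:-2, e:-2; rest ⊤}
  B4:   IN={b:-3, c:-3, d:-2, e:-2; rest ⊤}   OUT={a:-2, b:6, c:-3, d:-2, e:-2; rest ⊤}
  B5:   IN={a:-2, b:6, c:-3, d:-2, e:-2; rest ⊤}   OUT={a:-2, b:6, c:-3, d:-2, e:-2; rest ⊤}
  B6:   IN={d:-2, e:-2; rest ⊤}   OUT={d:-2, e:-2; rest ⊤}
  B7:   IN={d:-2, e:-2; rest ⊤}   OUT={d:-2, e:-2; rest ⊤}

Merge at B7: IN[B7] = OUT[B6] = {a: ⊤, b: ⊤, c: ⊤, d: -2, e: -2, f: ⊤}
Applying B7's transfer function to that IN value gives OUT[B7] (row B7 above).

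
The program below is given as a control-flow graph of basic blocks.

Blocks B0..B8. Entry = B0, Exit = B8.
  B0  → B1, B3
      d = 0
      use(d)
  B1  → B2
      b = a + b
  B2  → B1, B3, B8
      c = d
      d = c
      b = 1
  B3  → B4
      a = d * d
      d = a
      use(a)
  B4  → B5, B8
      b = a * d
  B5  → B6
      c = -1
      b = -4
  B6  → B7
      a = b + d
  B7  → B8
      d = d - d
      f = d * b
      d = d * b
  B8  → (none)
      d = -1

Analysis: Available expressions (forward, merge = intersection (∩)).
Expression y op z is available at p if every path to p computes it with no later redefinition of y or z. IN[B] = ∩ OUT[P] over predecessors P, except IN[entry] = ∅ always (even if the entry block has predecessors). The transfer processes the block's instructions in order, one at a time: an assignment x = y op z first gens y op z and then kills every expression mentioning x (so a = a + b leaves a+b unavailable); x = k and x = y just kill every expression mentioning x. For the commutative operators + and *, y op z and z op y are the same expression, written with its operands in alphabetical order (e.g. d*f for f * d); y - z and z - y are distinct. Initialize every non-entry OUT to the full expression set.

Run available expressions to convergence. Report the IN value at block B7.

Answer: {b+d}

Derivation:
Per-block solution:
  B0:  IN={}  OUT={}
  B1:  IN={}  OUT={}
  B2:  IN={}  OUT={}
  B3:  IN={}  OUT={}
  B4:  IN={}  OUT={a*d}
  B5:  IN={a*d}  OUT={a*d}
  B6:  IN={a*d}  OUT={b+d}
  B7:  IN={b+d}  OUT={}
  B8:  IN={}  OUT={}

Merge at B7: IN[B7] = OUT[B6] = {b+d}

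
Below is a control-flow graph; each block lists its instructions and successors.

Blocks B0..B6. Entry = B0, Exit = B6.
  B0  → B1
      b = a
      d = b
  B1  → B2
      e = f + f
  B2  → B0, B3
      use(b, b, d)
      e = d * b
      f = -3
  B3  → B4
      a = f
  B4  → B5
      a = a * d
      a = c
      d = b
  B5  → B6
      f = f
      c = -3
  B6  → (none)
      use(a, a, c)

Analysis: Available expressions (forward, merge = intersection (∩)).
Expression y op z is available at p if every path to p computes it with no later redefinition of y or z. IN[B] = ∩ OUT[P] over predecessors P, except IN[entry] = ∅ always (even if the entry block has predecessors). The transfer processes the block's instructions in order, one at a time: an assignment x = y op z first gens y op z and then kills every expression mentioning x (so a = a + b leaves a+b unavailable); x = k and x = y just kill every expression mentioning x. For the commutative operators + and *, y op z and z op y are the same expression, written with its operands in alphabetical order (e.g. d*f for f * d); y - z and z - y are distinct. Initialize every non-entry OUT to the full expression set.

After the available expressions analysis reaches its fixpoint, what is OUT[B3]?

Answer: {b*d}

Working:
Converged values:
  B0:  IN={}  OUT={}
  B1:  IN={}  OUT={f+f}
  B2:  IN={f+f}  OUT={b*d}
  B3:  IN={b*d}  OUT={b*d}
  B4:  IN={b*d}  OUT={}
  B5:  IN={}  OUT={}
  B6:  IN={}  OUT={}

Merge at B3: IN[B3] = OUT[B2] = {b*d}
Applying B3's transfer function to that IN value gives OUT[B3] (row B3 above).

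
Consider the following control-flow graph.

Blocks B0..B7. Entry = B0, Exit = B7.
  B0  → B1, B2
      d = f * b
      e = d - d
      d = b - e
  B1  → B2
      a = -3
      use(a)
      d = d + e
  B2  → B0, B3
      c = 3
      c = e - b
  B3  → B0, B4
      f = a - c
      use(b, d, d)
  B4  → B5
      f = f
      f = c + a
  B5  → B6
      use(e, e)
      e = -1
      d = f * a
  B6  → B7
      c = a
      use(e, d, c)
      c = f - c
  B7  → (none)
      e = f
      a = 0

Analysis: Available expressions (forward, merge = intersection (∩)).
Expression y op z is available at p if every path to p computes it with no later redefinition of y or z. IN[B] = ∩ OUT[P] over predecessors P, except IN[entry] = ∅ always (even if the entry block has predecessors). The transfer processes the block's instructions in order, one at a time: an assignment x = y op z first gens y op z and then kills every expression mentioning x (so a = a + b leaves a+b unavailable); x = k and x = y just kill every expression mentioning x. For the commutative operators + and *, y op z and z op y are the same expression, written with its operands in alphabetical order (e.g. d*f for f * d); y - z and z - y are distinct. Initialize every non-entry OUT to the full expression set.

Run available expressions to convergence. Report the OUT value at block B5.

Answer: {a*f, a+c, a-c}

Derivation:
Converged values:
  B0:   IN={}   OUT={b*f, b-e}
  B1:   IN={b*f, b-e}   OUT={b*f, b-e}
  B2:   IN={b*f, b-e}   OUT={b*f, b-e, e-b}
  B3:   IN={b*f, b-e, e-b}   OUT={a-c, b-e, e-b}
  B4:   IN={a-c, b-e, e-b}   OUT={a+c, a-c, b-e, e-b}
  B5:   IN={a+c, a-c, b-e, e-b}   OUT={a*f, a+c, a-c}
  B6:   IN={a*f, a+c, a-c}   OUT={a*f}
  B7:   IN={a*f}   OUT={}

Merge at B5: IN[B5] = OUT[B4] = {a+c, a-c, b-e, e-b}
Applying B5's transfer function to that IN value gives OUT[B5] (row B5 above).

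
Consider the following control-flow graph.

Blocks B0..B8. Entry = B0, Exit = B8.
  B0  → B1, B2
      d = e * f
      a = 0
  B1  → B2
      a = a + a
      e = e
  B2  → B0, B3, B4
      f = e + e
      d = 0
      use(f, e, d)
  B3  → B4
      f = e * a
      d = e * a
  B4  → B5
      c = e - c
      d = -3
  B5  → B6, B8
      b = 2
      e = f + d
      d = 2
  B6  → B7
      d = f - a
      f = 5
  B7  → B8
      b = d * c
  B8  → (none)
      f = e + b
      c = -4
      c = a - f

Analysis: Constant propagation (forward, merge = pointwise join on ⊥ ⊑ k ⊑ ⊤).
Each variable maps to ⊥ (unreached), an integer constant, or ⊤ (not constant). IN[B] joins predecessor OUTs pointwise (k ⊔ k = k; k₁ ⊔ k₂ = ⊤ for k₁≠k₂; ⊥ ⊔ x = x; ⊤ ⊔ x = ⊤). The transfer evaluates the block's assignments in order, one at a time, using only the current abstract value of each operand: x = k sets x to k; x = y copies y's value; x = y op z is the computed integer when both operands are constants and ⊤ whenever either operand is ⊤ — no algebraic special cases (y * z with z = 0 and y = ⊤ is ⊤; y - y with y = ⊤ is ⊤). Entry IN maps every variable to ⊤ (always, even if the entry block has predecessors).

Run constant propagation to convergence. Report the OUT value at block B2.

Converged values:
  B0: | IN=(all ⊤) | OUT={a:0; rest ⊤}
  B1: | IN={a:0; rest ⊤} | OUT={a:0; rest ⊤}
  B2: | IN={a:0; rest ⊤} | OUT={a:0, d:0; rest ⊤}
  B3: | IN={a:0, d:0; rest ⊤} | OUT={a:0; rest ⊤}
  B4: | IN={a:0; rest ⊤} | OUT={a:0, d:-3; rest ⊤}
  B5: | IN={a:0, d:-3; rest ⊤} | OUT={a:0, b:2, d:2; rest ⊤}
  B6: | IN={a:0, b:2, d:2; rest ⊤} | OUT={a:0, b:2, f:5; rest ⊤}
  B7: | IN={a:0, b:2, f:5; rest ⊤} | OUT={a:0, f:5; rest ⊤}
  B8: | IN={a:0; rest ⊤} | OUT={a:0; rest ⊤}

Merge at B2: IN[B2] = OUT[B0] ⊔ OUT[B1] = {a: 0, b: ⊤, c: ⊤, d: ⊤, e: ⊤, f: ⊤}
Applying B2's transfer function to that IN value gives OUT[B2] (row B2 above).

Answer: {a: 0, b: ⊤, c: ⊤, d: 0, e: ⊤, f: ⊤}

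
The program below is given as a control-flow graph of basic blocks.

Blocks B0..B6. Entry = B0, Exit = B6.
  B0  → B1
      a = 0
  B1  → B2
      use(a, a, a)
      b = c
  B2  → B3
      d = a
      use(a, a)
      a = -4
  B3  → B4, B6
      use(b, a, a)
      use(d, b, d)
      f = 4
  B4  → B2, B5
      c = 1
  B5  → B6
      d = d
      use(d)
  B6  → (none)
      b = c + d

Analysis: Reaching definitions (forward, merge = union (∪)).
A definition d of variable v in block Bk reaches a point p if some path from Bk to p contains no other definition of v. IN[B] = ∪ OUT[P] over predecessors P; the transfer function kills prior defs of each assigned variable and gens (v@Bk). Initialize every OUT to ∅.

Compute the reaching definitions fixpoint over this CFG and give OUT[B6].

Answer: {a@B2, b@B6, c@B4, d@B2, d@B5, f@B3}

Derivation:
Converged values:
  B0: | IN={} | OUT={a@B0}
  B1: | IN={a@B0} | OUT={a@B0, b@B1}
  B2: | IN={a@B0, a@B2, b@B1, c@B4, d@B2, f@B3} | OUT={a@B2, b@B1, c@B4, d@B2, f@B3}
  B3: | IN={a@B2, b@B1, c@B4, d@B2, f@B3} | OUT={a@B2, b@B1, c@B4, d@B2, f@B3}
  B4: | IN={a@B2, b@B1, c@B4, d@B2, f@B3} | OUT={a@B2, b@B1, c@B4, d@B2, f@B3}
  B5: | IN={a@B2, b@B1, c@B4, d@B2, f@B3} | OUT={a@B2, b@B1, c@B4, d@B5, f@B3}
  B6: | IN={a@B2, b@B1, c@B4, d@B2, d@B5, f@B3} | OUT={a@B2, b@B6, c@B4, d@B2, d@B5, f@B3}

Merge at B6: IN[B6] = OUT[B3] ⊔ OUT[B5] = {a@B2, b@B1, c@B4, d@B2, d@B5, f@B3}
Applying B6's transfer function to that IN value gives OUT[B6] (row B6 above).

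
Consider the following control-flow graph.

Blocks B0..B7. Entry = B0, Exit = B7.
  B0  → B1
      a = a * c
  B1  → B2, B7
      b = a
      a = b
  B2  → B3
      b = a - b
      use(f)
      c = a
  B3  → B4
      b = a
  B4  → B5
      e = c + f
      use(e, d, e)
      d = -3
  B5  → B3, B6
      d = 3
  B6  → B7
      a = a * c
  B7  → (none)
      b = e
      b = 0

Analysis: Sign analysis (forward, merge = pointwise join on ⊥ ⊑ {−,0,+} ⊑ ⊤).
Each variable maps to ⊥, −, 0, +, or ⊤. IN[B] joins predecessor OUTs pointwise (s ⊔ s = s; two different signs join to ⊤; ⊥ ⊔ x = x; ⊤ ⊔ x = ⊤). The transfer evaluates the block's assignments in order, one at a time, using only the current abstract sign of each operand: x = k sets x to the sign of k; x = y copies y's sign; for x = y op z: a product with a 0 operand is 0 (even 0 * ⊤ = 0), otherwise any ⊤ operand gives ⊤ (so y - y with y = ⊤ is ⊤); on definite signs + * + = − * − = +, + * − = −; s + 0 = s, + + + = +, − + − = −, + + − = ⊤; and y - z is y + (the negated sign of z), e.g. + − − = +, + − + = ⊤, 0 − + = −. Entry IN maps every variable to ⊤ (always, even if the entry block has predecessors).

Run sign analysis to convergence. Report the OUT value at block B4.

Answer: {a: ⊤, b: ⊤, c: ⊤, d: -, e: ⊤, f: ⊤}

Working:
Per-block solution:
  B0: | IN=(all ⊤) | OUT=(all ⊤)
  B1: | IN=(all ⊤) | OUT=(all ⊤)
  B2: | IN=(all ⊤) | OUT=(all ⊤)
  B3: | IN=(all ⊤) | OUT=(all ⊤)
  B4: | IN=(all ⊤) | OUT={d:-; rest ⊤}
  B5: | IN={d:-; rest ⊤} | OUT={d:+; rest ⊤}
  B6: | IN={d:+; rest ⊤} | OUT={d:+; rest ⊤}
  B7: | IN=(all ⊤) | OUT={b:0; rest ⊤}

Merge at B4: IN[B4] = OUT[B3] = {a: ⊤, b: ⊤, c: ⊤, d: ⊤, e: ⊤, f: ⊤}
Applying B4's transfer function to that IN value gives OUT[B4] (row B4 above).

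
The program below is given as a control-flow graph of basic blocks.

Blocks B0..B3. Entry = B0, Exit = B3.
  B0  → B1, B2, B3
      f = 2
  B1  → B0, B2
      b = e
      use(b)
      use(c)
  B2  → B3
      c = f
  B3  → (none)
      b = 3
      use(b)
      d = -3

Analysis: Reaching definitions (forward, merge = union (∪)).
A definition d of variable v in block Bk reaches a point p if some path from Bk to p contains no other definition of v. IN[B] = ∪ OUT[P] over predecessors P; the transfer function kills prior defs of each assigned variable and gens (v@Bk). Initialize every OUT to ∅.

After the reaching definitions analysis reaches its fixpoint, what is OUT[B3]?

Fixpoint table:
  B0:   IN={b@B1, f@B0}   OUT={b@B1, f@B0}
  B1:   IN={b@B1, f@B0}   OUT={b@B1, f@B0}
  B2:   IN={b@B1, f@B0}   OUT={b@B1, c@B2, f@B0}
  B3:   IN={b@B1, c@B2, f@B0}   OUT={b@B3, c@B2, d@B3, f@B0}

Merge at B3: IN[B3] = OUT[B0] ⊔ OUT[B2] = {b@B1, c@B2, f@B0}
Applying B3's transfer function to that IN value gives OUT[B3] (row B3 above).

Answer: {b@B3, c@B2, d@B3, f@B0}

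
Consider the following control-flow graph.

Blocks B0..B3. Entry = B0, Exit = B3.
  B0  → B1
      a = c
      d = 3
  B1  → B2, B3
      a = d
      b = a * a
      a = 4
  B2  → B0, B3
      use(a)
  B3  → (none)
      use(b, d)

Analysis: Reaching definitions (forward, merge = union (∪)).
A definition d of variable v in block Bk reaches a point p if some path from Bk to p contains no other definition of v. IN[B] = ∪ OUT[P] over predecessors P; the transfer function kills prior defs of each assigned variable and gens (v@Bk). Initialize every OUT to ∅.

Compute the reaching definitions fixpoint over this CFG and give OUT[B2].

Per-block solution:
  B0: | IN={a@B1, b@B1, d@B0} | OUT={a@B0, b@B1, d@B0}
  B1: | IN={a@B0, b@B1, d@B0} | OUT={a@B1, b@B1, d@B0}
  B2: | IN={a@B1, b@B1, d@B0} | OUT={a@B1, b@B1, d@B0}
  B3: | IN={a@B1, b@B1, d@B0} | OUT={a@B1, b@B1, d@B0}

Merge at B2: IN[B2] = OUT[B1] = {a@B1, b@B1, d@B0}
Applying B2's transfer function to that IN value gives OUT[B2] (row B2 above).

Answer: {a@B1, b@B1, d@B0}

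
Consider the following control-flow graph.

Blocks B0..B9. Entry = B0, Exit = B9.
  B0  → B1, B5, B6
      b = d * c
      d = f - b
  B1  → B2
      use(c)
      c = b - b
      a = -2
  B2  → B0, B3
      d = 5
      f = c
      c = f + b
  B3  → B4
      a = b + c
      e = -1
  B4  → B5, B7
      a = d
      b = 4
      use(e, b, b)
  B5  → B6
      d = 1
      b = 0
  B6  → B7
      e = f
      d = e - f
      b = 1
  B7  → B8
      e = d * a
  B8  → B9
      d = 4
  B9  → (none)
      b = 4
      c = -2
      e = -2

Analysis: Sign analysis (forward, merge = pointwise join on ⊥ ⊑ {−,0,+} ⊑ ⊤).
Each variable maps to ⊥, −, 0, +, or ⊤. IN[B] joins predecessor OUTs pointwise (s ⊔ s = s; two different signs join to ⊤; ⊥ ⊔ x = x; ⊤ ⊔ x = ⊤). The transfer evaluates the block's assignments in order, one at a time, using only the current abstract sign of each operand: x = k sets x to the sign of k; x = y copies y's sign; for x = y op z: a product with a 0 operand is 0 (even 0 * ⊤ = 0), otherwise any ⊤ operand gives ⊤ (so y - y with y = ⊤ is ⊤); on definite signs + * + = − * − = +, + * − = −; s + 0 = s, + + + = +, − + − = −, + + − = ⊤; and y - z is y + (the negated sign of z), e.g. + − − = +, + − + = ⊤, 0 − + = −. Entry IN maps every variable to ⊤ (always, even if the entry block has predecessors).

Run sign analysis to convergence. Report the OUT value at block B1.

Answer: {a: -, b: ⊤, c: ⊤, d: ⊤, e: ⊤, f: ⊤}

Working:
Converged values:
  B0:   IN=(all ⊤)   OUT=(all ⊤)
  B1:   IN=(all ⊤)   OUT={a:-; rest ⊤}
  B2:   IN={a:-; rest ⊤}   OUT={a:-, d:+; rest ⊤}
  B3:   IN={a:-, d:+; rest ⊤}   OUT={d:+, e:-; rest ⊤}
  B4:   IN={d:+, e:-; rest ⊤}   OUT={a:+, b:+, d:+, e:-; rest ⊤}
  B5:   IN=(all ⊤)   OUT={b:0, d:+; rest ⊤}
  B6:   IN=(all ⊤)   OUT={b:+; rest ⊤}
  B7:   IN={b:+; rest ⊤}   OUT={b:+; rest ⊤}
  B8:   IN={b:+; rest ⊤}   OUT={b:+, d:+; rest ⊤}
  B9:   IN={b:+, d:+; rest ⊤}   OUT={b:+, c:-, d:+, e:-; rest ⊤}

Merge at B1: IN[B1] = OUT[B0] = {a: ⊤, b: ⊤, c: ⊤, d: ⊤, e: ⊤, f: ⊤}
Applying B1's transfer function to that IN value gives OUT[B1] (row B1 above).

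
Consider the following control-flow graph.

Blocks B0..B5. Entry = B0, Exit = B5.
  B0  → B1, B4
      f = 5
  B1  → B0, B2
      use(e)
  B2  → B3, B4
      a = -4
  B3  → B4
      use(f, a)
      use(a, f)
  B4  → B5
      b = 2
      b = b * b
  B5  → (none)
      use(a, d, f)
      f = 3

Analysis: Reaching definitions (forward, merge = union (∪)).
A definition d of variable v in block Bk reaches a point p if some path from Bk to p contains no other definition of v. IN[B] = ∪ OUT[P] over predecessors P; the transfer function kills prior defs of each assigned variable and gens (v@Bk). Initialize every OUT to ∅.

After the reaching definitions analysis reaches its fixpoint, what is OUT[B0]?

Per-block solution:
  B0:  IN={f@B0}  OUT={f@B0}
  B1:  IN={f@B0}  OUT={f@B0}
  B2:  IN={f@B0}  OUT={a@B2, f@B0}
  B3:  IN={a@B2, f@B0}  OUT={a@B2, f@B0}
  B4:  IN={a@B2, f@B0}  OUT={a@B2, b@B4, f@B0}
  B5:  IN={a@B2, b@B4, f@B0}  OUT={a@B2, b@B4, f@B5}

Merge at B0 (entry node, so the boundary value {} is joined with the incoming edge(s)): IN[B0] = {} ⊔ OUT[B1] = {f@B0}
Applying B0's transfer function to that IN value gives OUT[B0] (row B0 above).

Answer: {f@B0}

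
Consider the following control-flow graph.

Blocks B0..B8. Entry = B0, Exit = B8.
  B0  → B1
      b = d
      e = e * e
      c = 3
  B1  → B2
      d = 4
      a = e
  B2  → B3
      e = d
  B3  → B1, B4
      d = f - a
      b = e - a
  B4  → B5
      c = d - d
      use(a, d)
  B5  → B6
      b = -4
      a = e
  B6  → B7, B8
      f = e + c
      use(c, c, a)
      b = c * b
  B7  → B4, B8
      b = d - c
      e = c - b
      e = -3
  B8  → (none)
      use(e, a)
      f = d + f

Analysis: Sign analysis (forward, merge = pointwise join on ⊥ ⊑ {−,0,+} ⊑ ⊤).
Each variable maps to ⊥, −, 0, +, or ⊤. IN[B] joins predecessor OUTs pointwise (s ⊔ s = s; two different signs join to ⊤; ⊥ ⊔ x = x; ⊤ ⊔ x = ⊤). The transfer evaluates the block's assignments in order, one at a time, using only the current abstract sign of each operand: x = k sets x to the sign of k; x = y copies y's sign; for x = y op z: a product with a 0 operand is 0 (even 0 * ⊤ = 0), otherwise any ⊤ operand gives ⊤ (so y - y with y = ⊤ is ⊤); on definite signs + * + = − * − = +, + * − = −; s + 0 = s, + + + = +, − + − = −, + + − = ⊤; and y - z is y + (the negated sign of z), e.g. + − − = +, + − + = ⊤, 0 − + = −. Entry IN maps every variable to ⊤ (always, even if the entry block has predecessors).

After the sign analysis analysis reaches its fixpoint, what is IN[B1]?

Converged values:
  B0:   IN=(all ⊤)   OUT={c:+; rest ⊤}
  B1:   IN={c:+; rest ⊤}   OUT={c:+, d:+; rest ⊤}
  B2:   IN={c:+, d:+; rest ⊤}   OUT={c:+, d:+, e:+; rest ⊤}
  B3:   IN={c:+, d:+, e:+; rest ⊤}   OUT={c:+, e:+; rest ⊤}
  B4:   IN=(all ⊤)   OUT=(all ⊤)
  B5:   IN=(all ⊤)   OUT={b:-; rest ⊤}
  B6:   IN={b:-; rest ⊤}   OUT=(all ⊤)
  B7:   IN=(all ⊤)   OUT={e:-; rest ⊤}
  B8:   IN=(all ⊤)   OUT=(all ⊤)

Merge at B1: IN[B1] = OUT[B0] ⊔ OUT[B3] = {a: ⊤, b: ⊤, c: +, d: ⊤, e: ⊤, f: ⊤}

Answer: {a: ⊤, b: ⊤, c: +, d: ⊤, e: ⊤, f: ⊤}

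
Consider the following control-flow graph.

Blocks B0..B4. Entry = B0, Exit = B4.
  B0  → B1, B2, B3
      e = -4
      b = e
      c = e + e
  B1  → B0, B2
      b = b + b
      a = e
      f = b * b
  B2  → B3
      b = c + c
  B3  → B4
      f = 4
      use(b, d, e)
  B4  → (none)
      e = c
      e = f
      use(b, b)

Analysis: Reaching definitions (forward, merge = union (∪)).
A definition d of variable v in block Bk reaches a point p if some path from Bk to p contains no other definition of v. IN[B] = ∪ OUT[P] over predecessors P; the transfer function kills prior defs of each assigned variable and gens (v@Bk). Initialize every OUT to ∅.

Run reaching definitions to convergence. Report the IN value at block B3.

Answer: {a@B1, b@B0, b@B2, c@B0, e@B0, f@B1}

Trace:
Converged values:
  B0: | IN={a@B1, b@B1, c@B0, e@B0, f@B1} | OUT={a@B1, b@B0, c@B0, e@B0, f@B1}
  B1: | IN={a@B1, b@B0, c@B0, e@B0, f@B1} | OUT={a@B1, b@B1, c@B0, e@B0, f@B1}
  B2: | IN={a@B1, b@B0, b@B1, c@B0, e@B0, f@B1} | OUT={a@B1, b@B2, c@B0, e@B0, f@B1}
  B3: | IN={a@B1, b@B0, b@B2, c@B0, e@B0, f@B1} | OUT={a@B1, b@B0, b@B2, c@B0, e@B0, f@B3}
  B4: | IN={a@B1, b@B0, b@B2, c@B0, e@B0, f@B3} | OUT={a@B1, b@B0, b@B2, c@B0, e@B4, f@B3}

Merge at B3: IN[B3] = OUT[B0] ⊔ OUT[B2] = {a@B1, b@B0, b@B2, c@B0, e@B0, f@B1}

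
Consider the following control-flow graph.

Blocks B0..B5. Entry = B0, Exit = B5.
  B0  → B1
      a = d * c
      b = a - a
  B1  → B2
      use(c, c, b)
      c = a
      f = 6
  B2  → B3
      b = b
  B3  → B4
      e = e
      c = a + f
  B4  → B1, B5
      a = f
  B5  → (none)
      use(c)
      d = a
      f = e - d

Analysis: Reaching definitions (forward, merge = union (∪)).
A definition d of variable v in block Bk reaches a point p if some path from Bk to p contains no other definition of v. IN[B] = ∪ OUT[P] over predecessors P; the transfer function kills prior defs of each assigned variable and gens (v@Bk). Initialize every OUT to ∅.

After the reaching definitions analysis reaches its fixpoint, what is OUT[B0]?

Answer: {a@B0, b@B0}

Working:
Per-block solution:
  B0:  IN={}  OUT={a@B0, b@B0}
  B1:  IN={a@B0, a@B4, b@B0, b@B2, c@B3, e@B3, f@B1}  OUT={a@B0, a@B4, b@B0, b@B2, c@B1, e@B3, f@B1}
  B2:  IN={a@B0, a@B4, b@B0, b@B2, c@B1, e@B3, f@B1}  OUT={a@B0, a@B4, b@B2, c@B1, e@B3, f@B1}
  B3:  IN={a@B0, a@B4, b@B2, c@B1, e@B3, f@B1}  OUT={a@B0, a@B4, b@B2, c@B3, e@B3, f@B1}
  B4:  IN={a@B0, a@B4, b@B2, c@B3, e@B3, f@B1}  OUT={a@B4, b@B2, c@B3, e@B3, f@B1}
  B5:  IN={a@B4, b@B2, c@B3, e@B3, f@B1}  OUT={a@B4, b@B2, c@B3, d@B5, e@B3, f@B5}

B0 is the boundary node: IN[B0] = {}
Applying B0's transfer function to that IN value gives OUT[B0] (row B0 above).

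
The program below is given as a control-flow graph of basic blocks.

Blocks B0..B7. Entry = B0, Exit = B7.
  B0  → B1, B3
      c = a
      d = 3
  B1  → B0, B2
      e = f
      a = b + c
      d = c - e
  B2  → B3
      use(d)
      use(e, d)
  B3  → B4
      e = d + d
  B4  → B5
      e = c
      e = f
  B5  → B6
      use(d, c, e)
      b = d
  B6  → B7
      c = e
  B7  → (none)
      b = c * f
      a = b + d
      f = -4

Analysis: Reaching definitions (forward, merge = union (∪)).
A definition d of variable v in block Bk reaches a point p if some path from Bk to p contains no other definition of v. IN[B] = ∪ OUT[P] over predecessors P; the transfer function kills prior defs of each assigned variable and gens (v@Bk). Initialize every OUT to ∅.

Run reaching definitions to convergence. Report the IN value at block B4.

Answer: {a@B1, c@B0, d@B0, d@B1, e@B3}

Derivation:
Converged values:
  B0: | IN={a@B1, c@B0, d@B1, e@B1} | OUT={a@B1, c@B0, d@B0, e@B1}
  B1: | IN={a@B1, c@B0, d@B0, e@B1} | OUT={a@B1, c@B0, d@B1, e@B1}
  B2: | IN={a@B1, c@B0, d@B1, e@B1} | OUT={a@B1, c@B0, d@B1, e@B1}
  B3: | IN={a@B1, c@B0, d@B0, d@B1, e@B1} | OUT={a@B1, c@B0, d@B0, d@B1, e@B3}
  B4: | IN={a@B1, c@B0, d@B0, d@B1, e@B3} | OUT={a@B1, c@B0, d@B0, d@B1, e@B4}
  B5: | IN={a@B1, c@B0, d@B0, d@B1, e@B4} | OUT={a@B1, b@B5, c@B0, d@B0, d@B1, e@B4}
  B6: | IN={a@B1, b@B5, c@B0, d@B0, d@B1, e@B4} | OUT={a@B1, b@B5, c@B6, d@B0, d@B1, e@B4}
  B7: | IN={a@B1, b@B5, c@B6, d@B0, d@B1, e@B4} | OUT={a@B7, b@B7, c@B6, d@B0, d@B1, e@B4, f@B7}

Merge at B4: IN[B4] = OUT[B3] = {a@B1, c@B0, d@B0, d@B1, e@B3}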